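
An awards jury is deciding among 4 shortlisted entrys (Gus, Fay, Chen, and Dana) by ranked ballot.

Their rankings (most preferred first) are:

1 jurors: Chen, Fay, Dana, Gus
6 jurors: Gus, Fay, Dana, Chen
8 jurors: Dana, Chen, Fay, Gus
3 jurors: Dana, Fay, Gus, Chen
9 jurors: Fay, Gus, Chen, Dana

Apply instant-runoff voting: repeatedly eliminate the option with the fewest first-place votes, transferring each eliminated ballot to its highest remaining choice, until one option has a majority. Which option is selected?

Round 1: Dana 11, Fay 9, Gus 6, Chen 1. Chen has the fewest and is eliminated.
Round 2: Dana 11, Fay 10, Gus 6. Gus has the fewest and is eliminated.
Round 3: Fay 16, Dana 11. Fay has a majority.

Fay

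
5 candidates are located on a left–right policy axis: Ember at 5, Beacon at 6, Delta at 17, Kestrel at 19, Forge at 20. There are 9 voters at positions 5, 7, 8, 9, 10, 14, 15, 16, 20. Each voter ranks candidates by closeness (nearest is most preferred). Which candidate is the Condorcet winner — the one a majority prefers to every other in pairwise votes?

With single-peaked preferences on a line, the Condorcet winner is the candidate closest to the median voter.
The median voter (position 10) is closest to Beacon at 6.
Check: Beacon vs Delta — voters closer to Beacon: 5 of 9.

Beacon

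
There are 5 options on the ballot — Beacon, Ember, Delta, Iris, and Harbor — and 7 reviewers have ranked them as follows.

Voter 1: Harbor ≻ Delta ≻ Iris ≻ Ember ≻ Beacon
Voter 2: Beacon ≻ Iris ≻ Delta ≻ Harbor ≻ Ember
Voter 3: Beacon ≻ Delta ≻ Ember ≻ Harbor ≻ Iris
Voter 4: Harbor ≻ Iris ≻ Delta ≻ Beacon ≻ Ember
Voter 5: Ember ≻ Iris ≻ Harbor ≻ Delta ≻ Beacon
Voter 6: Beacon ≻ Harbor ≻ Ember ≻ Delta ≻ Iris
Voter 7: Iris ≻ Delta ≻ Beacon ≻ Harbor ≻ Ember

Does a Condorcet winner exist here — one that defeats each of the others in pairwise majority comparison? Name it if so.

No Condorcet winner

Head-to-head results (7 voters total):
Beacon vs Ember: Beacon wins 5–2.
Beacon vs Delta: Delta wins 4–3.
Beacon vs Iris: Iris wins 4–3.
Beacon vs Harbor: Beacon wins 4–3.
Ember vs Delta: Delta wins 5–2.
Ember vs Iris: Iris wins 4–3.
Ember vs Harbor: Harbor wins 5–2.
Delta vs Iris: Iris wins 4–3.
Delta vs Harbor: Harbor wins 4–3.
Iris vs Harbor: Harbor wins 4–3.
No candidate beats all others: Beacon beats Harbor beats Delta beats Beacon, a majority cycle.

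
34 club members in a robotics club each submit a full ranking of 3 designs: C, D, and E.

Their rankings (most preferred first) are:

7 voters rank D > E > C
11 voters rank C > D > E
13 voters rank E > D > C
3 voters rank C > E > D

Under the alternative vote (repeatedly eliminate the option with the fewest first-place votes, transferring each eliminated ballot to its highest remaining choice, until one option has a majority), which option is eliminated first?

Round 1: C 14, E 13, D 7. D has the fewest and is eliminated.
Round 2: E 20, C 14. E has a majority.

D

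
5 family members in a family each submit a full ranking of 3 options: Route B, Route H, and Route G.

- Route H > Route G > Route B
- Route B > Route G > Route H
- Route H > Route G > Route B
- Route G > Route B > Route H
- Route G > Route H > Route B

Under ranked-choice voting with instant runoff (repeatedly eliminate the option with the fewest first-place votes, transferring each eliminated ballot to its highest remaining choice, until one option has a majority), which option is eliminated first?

Round 1: Route H 2, Route G 2, Route B 1. Route B has the fewest and is eliminated.
Round 2: Route G 3, Route H 2. Route G has a majority.

Route B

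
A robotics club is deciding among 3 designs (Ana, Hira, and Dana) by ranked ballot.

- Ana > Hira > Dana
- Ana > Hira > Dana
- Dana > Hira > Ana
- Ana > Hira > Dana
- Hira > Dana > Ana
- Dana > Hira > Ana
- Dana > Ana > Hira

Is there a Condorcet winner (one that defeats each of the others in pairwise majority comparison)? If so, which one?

Head-to-head results (7 voters total):
Ana vs Hira: Ana wins 4–3.
Ana vs Dana: Dana wins 4–3.
Hira vs Dana: Hira wins 4–3.
No candidate beats all others: Ana beats Hira beats Dana beats Ana, a majority cycle.

No Condorcet winner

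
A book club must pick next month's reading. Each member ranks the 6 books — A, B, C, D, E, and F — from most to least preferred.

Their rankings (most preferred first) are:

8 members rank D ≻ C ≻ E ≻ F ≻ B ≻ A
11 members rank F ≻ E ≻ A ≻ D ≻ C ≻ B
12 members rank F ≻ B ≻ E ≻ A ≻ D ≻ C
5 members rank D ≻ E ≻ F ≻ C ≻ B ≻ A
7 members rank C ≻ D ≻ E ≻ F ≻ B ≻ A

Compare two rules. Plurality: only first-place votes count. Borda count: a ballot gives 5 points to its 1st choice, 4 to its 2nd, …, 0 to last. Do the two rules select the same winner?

Plurality first-place counts: A 0, B 0, C 7, D 13, E 0, F 23 → F.
Borda totals: A 57, B 68, C 88, D 127, E 145, F 160 → F.
The two rules agree on F.

Yes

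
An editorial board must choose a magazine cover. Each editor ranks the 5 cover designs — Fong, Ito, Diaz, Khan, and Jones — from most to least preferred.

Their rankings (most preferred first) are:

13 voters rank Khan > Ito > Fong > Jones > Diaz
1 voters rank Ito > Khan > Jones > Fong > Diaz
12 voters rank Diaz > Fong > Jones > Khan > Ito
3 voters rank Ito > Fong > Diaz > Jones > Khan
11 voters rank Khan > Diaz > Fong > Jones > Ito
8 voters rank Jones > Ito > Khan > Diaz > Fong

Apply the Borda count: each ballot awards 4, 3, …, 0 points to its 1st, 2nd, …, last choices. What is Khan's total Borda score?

Borda scores:
  Fong: 13·2 + 1 + 12·3 + 3·3 + 11·2 + 8·0 = 94
  Ito: 13·3 + 4 + 12·0 + 3·4 + 11·0 + 8·3 = 79
  Diaz: 13·0 + 0 + 12·4 + 3·2 + 11·3 + 8·1 = 95
  Khan: 13·4 + 3 + 12·1 + 3·0 + 11·4 + 8·2 = 127
  Jones: 13·1 + 2 + 12·2 + 3·1 + 11·1 + 8·4 = 85

127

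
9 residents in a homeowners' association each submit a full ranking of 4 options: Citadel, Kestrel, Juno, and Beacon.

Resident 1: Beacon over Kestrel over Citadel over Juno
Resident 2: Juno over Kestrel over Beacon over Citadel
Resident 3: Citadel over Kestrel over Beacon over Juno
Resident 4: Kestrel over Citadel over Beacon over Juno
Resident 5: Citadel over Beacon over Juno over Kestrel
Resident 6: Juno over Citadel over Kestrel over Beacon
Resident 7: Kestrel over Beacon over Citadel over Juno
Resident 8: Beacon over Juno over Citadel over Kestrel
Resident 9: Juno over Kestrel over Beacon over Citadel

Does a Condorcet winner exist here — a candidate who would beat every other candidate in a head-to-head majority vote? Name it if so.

Head-to-head results (9 voters total):
Citadel vs Kestrel: Kestrel wins 5–4.
Citadel vs Juno: Citadel wins 5–4.
Citadel vs Beacon: Beacon wins 5–4.
Kestrel vs Juno: Juno wins 5–4.
Kestrel vs Beacon: Kestrel wins 6–3.
Juno vs Beacon: Beacon wins 6–3.
No candidate beats all others: Citadel beats Juno beats Kestrel beats Citadel, a majority cycle.

No Condorcet winner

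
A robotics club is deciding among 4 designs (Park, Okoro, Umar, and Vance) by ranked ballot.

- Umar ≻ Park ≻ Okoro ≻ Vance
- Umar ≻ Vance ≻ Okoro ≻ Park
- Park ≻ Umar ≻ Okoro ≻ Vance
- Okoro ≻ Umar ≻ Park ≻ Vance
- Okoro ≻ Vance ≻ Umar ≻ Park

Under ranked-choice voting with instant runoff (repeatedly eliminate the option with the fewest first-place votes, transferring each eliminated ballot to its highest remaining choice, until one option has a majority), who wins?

Round 1: Okoro 2, Umar 2, Park 1, Vance 0. Vance has the fewest and is eliminated.
Round 2: Okoro 2, Umar 2, Park 1. Park has the fewest and is eliminated.
Round 3: Umar 3, Okoro 2. Umar has a majority.

Umar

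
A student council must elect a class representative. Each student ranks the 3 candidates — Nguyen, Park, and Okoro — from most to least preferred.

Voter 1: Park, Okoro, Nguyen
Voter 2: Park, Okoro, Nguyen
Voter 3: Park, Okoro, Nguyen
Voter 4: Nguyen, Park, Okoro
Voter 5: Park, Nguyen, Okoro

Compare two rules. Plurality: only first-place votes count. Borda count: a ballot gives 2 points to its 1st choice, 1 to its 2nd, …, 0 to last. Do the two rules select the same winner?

Yes

Plurality first-place counts: Nguyen 1, Park 4, Okoro 0 → Park.
Borda totals: Nguyen 3, Park 9, Okoro 3 → Park.
The two rules agree on Park.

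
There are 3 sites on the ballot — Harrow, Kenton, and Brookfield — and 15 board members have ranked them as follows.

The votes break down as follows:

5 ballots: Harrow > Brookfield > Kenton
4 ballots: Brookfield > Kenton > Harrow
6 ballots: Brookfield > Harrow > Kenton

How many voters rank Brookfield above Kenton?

Ballots ranking Brookfield above Kenton: 5+4+6 = 15.
Ballots ranking Kenton above Brookfield: 0.
So 15 of 15 voters prefer Brookfield to Kenton.

15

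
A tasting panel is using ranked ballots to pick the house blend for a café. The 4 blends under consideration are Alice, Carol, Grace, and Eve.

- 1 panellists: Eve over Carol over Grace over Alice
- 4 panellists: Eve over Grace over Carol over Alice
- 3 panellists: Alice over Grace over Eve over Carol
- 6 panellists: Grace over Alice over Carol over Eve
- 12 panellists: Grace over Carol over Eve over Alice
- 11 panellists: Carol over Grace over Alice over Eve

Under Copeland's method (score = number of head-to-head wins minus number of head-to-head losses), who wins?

Grace

Pairwise results:
  Alice vs Carol: Carol wins 28–9.
  Alice vs Grace: Grace wins 34–3.
  Alice vs Eve: Alice wins 20–17.
  Carol vs Grace: Grace wins 25–12.
  Carol vs Eve: Carol wins 29–8.
  Grace vs Eve: Grace wins 32–5.
Copeland scores (wins − losses):
  Alice: 1 − 2 = -1
  Carol: 2 − 1 = 1
  Grace: 3 − 0 = 3
  Eve: 0 − 3 = -3
Grace has the best Copeland score.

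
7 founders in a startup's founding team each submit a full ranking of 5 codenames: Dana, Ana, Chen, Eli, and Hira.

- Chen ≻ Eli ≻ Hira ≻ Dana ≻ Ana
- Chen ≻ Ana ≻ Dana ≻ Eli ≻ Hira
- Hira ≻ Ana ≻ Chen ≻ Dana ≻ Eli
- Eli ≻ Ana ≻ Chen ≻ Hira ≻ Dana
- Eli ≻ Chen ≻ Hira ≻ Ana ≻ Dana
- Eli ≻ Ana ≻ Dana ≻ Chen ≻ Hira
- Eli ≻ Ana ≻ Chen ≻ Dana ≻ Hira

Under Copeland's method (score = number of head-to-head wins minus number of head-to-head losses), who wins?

Pairwise results:
  Dana vs Ana: Ana wins 6–1.
  Dana vs Chen: Chen wins 6–1.
  Dana vs Eli: Eli wins 5–2.
  Dana vs Hira: Hira wins 4–3.
  Ana vs Chen: Ana wins 4–3.
  Ana vs Eli: Eli wins 5–2.
  Ana vs Hira: Ana wins 4–3.
  Chen vs Eli: Eli wins 4–3.
  Chen vs Hira: Chen wins 6–1.
  Eli vs Hira: Eli wins 6–1.
Copeland scores (wins − losses):
  Dana: 0 − 4 = -4
  Ana: 3 − 1 = 2
  Chen: 2 − 2 = 0
  Eli: 4 − 0 = 4
  Hira: 1 − 3 = -2
Eli has the best Copeland score.

Eli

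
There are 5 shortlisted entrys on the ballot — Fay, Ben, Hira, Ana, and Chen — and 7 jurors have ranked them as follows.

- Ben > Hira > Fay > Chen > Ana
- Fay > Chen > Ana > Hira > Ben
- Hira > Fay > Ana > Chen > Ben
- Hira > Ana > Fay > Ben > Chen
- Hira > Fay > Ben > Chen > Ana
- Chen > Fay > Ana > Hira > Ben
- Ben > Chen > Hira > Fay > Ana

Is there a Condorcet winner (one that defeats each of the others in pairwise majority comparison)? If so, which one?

Hira

Head-to-head results (7 voters total):
Fay vs Ben: Fay wins 5–2.
Fay vs Hira: Hira wins 5–2.
Fay vs Ana: Fay wins 6–1.
Fay vs Chen: Fay wins 5–2.
Ben vs Hira: Hira wins 5–2.
Ben vs Ana: Ana wins 4–3.
Ben vs Chen: Ben wins 4–3.
Hira vs Ana: Hira wins 5–2.
Hira vs Chen: Hira wins 4–3.
Ana vs Chen: Chen wins 5–2.
Hira beats each rival — Fay (5–2), Ben (5–2), Ana (5–2), Chen (4–3) — so Hira is the Condorcet winner.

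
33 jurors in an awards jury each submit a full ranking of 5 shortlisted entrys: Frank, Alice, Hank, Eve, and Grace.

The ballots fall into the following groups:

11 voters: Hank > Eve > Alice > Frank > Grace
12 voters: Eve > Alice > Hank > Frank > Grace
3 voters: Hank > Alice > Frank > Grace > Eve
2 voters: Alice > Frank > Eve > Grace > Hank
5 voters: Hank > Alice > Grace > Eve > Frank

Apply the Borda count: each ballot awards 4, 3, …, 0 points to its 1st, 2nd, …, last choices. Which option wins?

Hank

Borda scores:
  Frank: 11·1 + 12·1 + 3·2 + 2·3 + 5·0 = 35
  Alice: 11·2 + 12·3 + 3·3 + 2·4 + 5·3 = 90
  Hank: 11·4 + 12·2 + 3·4 + 2·0 + 5·4 = 100
  Eve: 11·3 + 12·4 + 3·0 + 2·2 + 5·1 = 90
  Grace: 11·0 + 12·0 + 3·1 + 2·1 + 5·2 = 15
Hank has the highest total.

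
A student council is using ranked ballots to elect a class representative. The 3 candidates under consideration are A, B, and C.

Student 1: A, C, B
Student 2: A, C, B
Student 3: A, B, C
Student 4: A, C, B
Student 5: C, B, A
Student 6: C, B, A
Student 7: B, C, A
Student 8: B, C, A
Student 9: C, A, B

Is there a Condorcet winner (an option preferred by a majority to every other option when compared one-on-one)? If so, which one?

Head-to-head results (9 voters total):
A vs B: A wins 5–4.
A vs C: C wins 5–4.
B vs C: C wins 6–3.
C beats each rival — A (5–4), B (6–3) — so C is the Condorcet winner.

C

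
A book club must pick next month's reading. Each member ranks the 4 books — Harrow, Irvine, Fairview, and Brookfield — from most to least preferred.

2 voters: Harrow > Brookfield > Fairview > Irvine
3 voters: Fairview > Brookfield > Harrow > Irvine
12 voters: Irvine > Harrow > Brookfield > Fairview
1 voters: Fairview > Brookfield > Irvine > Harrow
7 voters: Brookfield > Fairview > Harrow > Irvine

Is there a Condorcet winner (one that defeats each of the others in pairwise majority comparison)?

No

Head-to-head results (25 voters total):
Harrow vs Irvine: Irvine wins 13–12.
Harrow vs Fairview: Harrow wins 14–11.
Harrow vs Brookfield: Harrow wins 14–11.
Irvine vs Fairview: Fairview wins 13–12.
Irvine vs Brookfield: Brookfield wins 13–12.
Fairview vs Brookfield: Brookfield wins 21–4.
No candidate beats all others: Harrow beats Fairview beats Irvine beats Harrow, a majority cycle.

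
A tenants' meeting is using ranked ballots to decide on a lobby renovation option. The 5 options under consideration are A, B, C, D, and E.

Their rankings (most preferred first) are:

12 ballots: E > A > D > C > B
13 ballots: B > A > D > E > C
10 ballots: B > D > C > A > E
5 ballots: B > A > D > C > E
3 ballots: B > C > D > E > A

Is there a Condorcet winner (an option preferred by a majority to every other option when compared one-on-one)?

Head-to-head results (43 voters total):
A vs B: B wins 31–12.
A vs C: A wins 30–13.
A vs D: A wins 30–13.
A vs E: A wins 28–15.
B vs C: B wins 31–12.
B vs D: B wins 31–12.
B vs E: B wins 31–12.
C vs D: D wins 40–3.
C vs E: E wins 25–18.
D vs E: D wins 31–12.
B beats each rival — A (31–12), C (31–12), D (31–12), E (31–12) — so B is the Condorcet winner.

Yes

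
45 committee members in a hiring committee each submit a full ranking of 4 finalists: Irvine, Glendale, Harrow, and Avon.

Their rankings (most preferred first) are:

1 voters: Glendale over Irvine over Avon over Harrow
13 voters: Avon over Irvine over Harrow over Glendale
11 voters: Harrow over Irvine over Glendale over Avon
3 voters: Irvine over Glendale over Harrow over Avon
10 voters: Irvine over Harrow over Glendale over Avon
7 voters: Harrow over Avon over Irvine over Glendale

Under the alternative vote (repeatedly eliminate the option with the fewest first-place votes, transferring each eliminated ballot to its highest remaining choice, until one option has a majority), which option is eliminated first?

Round 1: Harrow 18, Irvine 13, Avon 13, Glendale 1. Glendale has the fewest and is eliminated.
Round 2: Harrow 18, Irvine 14, Avon 13. Avon has the fewest and is eliminated.
Round 3: Irvine 27, Harrow 18. Irvine has a majority.

Glendale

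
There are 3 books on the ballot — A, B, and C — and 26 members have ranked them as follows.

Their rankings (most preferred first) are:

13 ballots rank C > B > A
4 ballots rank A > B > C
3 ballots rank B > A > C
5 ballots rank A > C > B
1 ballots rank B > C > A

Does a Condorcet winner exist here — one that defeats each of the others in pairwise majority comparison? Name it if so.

Head-to-head results (26 voters total):
A vs B: B wins 17–9.
A vs C: C wins 14–12.
B vs C: C wins 18–8.
C beats each rival — A (14–12), B (18–8) — so C is the Condorcet winner.

C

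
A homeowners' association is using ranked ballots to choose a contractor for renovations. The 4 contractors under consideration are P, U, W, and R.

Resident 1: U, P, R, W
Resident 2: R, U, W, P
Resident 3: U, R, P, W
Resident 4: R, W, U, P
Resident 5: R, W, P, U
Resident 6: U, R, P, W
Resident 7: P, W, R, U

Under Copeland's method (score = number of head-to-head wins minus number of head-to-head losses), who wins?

Pairwise results:
  P vs U: U wins 5–2.
  P vs W: P wins 4–3.
  P vs R: R wins 5–2.
  U vs W: U wins 4–3.
  U vs R: R wins 4–3.
  W vs R: R wins 6–1.
Copeland scores (wins − losses):
  P: 1 − 2 = -1
  U: 2 − 1 = 1
  W: 0 − 3 = -3
  R: 3 − 0 = 3
R has the best Copeland score.

R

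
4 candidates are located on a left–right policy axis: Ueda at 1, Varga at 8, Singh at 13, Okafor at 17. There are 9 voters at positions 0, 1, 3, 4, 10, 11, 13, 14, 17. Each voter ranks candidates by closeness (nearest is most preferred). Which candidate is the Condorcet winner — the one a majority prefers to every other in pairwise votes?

With single-peaked preferences on a line, the Condorcet winner is the candidate closest to the median voter.
The median voter (position 10) is closest to Varga at 8.
Check: Varga vs Singh — voters closer to Varga: 5 of 9.

Varga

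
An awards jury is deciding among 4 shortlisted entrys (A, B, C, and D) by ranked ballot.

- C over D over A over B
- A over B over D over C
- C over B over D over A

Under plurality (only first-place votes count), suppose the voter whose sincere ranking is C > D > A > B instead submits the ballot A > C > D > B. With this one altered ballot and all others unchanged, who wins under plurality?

A

First-place totals with the altered ballot: A 2, B 0, C 1, D 0.
The switch changes the winner from C to A.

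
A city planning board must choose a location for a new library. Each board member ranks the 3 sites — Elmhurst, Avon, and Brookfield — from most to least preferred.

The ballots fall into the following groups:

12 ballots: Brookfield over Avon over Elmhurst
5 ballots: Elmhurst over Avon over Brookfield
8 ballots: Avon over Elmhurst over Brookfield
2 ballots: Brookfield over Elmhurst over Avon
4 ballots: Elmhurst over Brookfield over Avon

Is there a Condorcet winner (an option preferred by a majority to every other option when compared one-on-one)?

Head-to-head results (31 voters total):
Elmhurst vs Avon: Avon wins 20–11.
Elmhurst vs Brookfield: Elmhurst wins 17–14.
Avon vs Brookfield: Brookfield wins 18–13.
No candidate beats all others: Elmhurst beats Brookfield beats Avon beats Elmhurst, a majority cycle.

No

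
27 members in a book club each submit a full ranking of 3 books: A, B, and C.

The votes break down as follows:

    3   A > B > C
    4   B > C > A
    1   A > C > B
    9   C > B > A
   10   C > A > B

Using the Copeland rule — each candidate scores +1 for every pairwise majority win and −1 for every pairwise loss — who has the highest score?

Pairwise results:
  A vs B: A wins 14–13.
  A vs C: C wins 23–4.
  B vs C: C wins 20–7.
Copeland scores (wins − losses):
  A: 1 − 1 = 0
  B: 0 − 2 = -2
  C: 2 − 0 = 2
C has the best Copeland score.

C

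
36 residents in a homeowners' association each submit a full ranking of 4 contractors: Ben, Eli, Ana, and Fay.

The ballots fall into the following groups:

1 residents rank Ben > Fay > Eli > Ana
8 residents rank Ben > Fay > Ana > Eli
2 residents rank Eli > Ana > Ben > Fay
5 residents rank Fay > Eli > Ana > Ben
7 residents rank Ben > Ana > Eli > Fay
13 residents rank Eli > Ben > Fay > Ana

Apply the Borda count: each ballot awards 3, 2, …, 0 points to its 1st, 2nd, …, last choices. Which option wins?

Ben

Borda scores:
  Ben: 3 + 8·3 + 2·1 + 5·0 + 7·3 + 13·2 = 76
  Eli: 1 + 8·0 + 2·3 + 5·2 + 7·1 + 13·3 = 63
  Ana: 0 + 8·1 + 2·2 + 5·1 + 7·2 + 13·0 = 31
  Fay: 2 + 8·2 + 2·0 + 5·3 + 7·0 + 13·1 = 46
Ben has the highest total.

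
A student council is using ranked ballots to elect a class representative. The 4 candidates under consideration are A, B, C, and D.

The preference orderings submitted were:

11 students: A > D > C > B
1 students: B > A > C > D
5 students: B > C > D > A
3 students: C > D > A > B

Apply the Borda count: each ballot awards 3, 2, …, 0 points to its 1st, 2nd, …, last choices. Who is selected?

A

Borda scores:
  A: 11·3 + 2 + 5·0 + 3·1 = 38
  B: 11·0 + 3 + 5·3 + 3·0 = 18
  C: 11·1 + 1 + 5·2 + 3·3 = 31
  D: 11·2 + 0 + 5·1 + 3·2 = 33
A has the highest total.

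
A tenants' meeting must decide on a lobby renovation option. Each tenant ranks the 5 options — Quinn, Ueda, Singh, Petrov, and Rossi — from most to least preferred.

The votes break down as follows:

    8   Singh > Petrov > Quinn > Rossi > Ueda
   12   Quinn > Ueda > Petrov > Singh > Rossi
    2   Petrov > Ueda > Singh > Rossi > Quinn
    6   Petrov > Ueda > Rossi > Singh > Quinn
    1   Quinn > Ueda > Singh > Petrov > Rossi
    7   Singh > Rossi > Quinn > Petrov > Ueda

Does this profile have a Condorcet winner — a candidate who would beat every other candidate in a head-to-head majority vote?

No

Head-to-head results (36 voters total):
Quinn vs Ueda: Quinn wins 28–8.
Quinn vs Singh: Singh wins 23–13.
Quinn vs Petrov: Quinn wins 20–16.
Quinn vs Rossi: Quinn wins 21–15.
Ueda vs Singh: Ueda wins 21–15.
Ueda vs Petrov: Petrov wins 23–13.
Ueda vs Rossi: Ueda wins 21–15.
Singh vs Petrov: Petrov wins 20–16.
Singh vs Rossi: Singh wins 30–6.
Petrov vs Rossi: Petrov wins 29–7.
No candidate beats all others: Quinn beats Ueda beats Singh beats Quinn, a majority cycle.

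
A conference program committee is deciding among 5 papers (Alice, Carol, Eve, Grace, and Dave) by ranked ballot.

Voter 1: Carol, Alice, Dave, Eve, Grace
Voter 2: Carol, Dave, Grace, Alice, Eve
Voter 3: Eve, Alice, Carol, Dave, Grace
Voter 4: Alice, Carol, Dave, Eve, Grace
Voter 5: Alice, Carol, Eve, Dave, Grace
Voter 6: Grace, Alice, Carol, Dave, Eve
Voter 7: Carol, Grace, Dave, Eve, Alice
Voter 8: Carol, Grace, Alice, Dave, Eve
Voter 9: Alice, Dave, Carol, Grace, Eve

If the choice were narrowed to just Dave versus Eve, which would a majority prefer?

Dave

Ballots ranking Dave above Eve: 7.
Ballots ranking Eve above Dave: 2.
Dave wins the head-to-head, 7–2.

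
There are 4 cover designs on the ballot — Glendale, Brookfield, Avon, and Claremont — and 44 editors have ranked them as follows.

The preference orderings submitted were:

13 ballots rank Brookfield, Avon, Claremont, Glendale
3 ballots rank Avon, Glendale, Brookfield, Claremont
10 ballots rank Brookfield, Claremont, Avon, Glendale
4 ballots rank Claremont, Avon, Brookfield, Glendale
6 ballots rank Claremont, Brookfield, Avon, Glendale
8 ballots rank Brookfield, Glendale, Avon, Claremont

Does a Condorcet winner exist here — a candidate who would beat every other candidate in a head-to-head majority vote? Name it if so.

Brookfield

Head-to-head results (44 voters total):
Glendale vs Brookfield: Brookfield wins 41–3.
Glendale vs Avon: Avon wins 36–8.
Glendale vs Claremont: Claremont wins 33–11.
Brookfield vs Avon: Brookfield wins 37–7.
Brookfield vs Claremont: Brookfield wins 34–10.
Avon vs Claremont: Avon wins 24–20.
Brookfield beats each rival — Glendale (41–3), Avon (37–7), Claremont (34–10) — so Brookfield is the Condorcet winner.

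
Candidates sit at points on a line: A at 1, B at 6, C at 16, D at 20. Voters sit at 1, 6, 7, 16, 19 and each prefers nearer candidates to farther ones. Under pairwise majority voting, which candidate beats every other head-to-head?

With single-peaked preferences on a line, the Condorcet winner is the candidate closest to the median voter.
The median voter (position 7) is closest to B at 6.
Check: B vs D — voters closer to B: 3 of 5.

B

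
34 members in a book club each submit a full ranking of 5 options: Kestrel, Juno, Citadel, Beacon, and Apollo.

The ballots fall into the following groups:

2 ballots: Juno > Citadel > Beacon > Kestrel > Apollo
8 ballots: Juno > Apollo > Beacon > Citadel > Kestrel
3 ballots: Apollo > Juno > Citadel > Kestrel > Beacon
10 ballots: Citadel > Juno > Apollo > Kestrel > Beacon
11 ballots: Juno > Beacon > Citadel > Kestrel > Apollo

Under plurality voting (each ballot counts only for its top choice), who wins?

First-place vote totals:
  Kestrel: 0
  Juno: 21
  Citadel: 10
  Beacon: 0
  Apollo: 3
Juno has the most first-place votes.

Juno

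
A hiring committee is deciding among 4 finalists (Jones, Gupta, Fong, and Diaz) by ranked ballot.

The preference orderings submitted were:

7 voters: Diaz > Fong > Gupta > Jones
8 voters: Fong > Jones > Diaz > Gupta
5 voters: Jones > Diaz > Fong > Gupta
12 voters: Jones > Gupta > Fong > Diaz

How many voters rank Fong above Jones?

15

Ballots ranking Fong above Jones: 7+8 = 15.
Ballots ranking Jones above Fong: 5+12 = 17.
So 15 of 32 voters prefer Fong to Jones.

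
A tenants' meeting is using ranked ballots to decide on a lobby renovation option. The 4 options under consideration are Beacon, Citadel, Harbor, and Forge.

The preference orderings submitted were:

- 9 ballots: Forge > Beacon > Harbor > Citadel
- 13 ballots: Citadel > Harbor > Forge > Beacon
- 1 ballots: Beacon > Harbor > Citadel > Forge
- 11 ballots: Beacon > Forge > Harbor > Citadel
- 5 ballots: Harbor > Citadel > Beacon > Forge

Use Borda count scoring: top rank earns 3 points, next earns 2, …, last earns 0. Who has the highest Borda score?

Borda scores:
  Beacon: 9·2 + 13·0 + 3 + 11·3 + 5·1 = 59
  Citadel: 9·0 + 13·3 + 1 + 11·0 + 5·2 = 50
  Harbor: 9·1 + 13·2 + 2 + 11·1 + 5·3 = 63
  Forge: 9·3 + 13·1 + 0 + 11·2 + 5·0 = 62
Harbor has the highest total.

Harbor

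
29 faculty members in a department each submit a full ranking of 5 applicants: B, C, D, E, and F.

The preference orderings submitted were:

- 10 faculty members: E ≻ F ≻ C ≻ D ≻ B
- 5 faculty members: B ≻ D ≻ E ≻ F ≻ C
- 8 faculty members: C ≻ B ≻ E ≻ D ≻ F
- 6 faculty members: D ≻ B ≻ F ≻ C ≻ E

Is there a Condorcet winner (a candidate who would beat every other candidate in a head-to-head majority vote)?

Head-to-head results (29 voters total):
B vs C: C wins 18–11.
B vs D: D wins 16–13.
B vs E: B wins 19–10.
B vs F: B wins 19–10.
C vs D: C wins 18–11.
C vs E: E wins 15–14.
C vs F: F wins 21–8.
D vs E: E wins 18–11.
D vs F: D wins 19–10.
E vs F: E wins 23–6.
No candidate beats all others: B beats E beats C beats B, a majority cycle.

No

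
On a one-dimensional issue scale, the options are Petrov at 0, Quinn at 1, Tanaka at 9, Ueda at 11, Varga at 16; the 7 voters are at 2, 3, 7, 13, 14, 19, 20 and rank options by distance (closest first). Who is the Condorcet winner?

Ueda

With single-peaked preferences on a line, the Condorcet winner is the candidate closest to the median voter.
The median voter (position 13) is closest to Ueda at 11.
Check: Ueda vs Quinn — voters closer to Ueda: 5 of 7.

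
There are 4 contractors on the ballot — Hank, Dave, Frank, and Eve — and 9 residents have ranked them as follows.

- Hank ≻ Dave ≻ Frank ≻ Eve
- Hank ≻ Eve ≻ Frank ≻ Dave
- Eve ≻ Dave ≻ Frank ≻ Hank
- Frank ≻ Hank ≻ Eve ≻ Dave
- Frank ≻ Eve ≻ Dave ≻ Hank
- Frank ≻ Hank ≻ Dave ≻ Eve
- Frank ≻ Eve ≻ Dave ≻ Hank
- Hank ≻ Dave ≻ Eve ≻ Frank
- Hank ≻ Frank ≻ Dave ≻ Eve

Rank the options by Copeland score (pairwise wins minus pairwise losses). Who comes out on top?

Frank

Pairwise results:
  Hank vs Dave: Hank wins 6–3.
  Hank vs Frank: Frank wins 5–4.
  Hank vs Eve: Hank wins 6–3.
  Dave vs Frank: Frank wins 6–3.
  Dave vs Eve: Eve wins 5–4.
  Frank vs Eve: Frank wins 6–3.
Copeland scores (wins − losses):
  Hank: 2 − 1 = 1
  Dave: 0 − 3 = -3
  Frank: 3 − 0 = 3
  Eve: 1 − 2 = -1
Frank has the best Copeland score.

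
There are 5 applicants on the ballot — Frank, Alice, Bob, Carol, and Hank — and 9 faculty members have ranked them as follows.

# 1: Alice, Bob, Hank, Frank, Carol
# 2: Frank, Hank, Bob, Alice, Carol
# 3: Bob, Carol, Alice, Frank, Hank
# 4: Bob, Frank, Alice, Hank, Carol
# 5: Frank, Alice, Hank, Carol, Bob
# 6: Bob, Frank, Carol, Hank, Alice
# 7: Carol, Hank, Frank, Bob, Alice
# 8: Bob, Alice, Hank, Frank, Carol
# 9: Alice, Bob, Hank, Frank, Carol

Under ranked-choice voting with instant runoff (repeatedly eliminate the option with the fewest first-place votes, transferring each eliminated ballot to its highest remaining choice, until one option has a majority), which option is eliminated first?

Hank

Round 1: Bob 4, Frank 2, Alice 2, Carol 1, Hank 0. Hank has the fewest and is eliminated.
Round 2: Bob 4, Frank 2, Alice 2, Carol 1. Carol has the fewest and is eliminated.
Round 3: Bob 4, Frank 3, Alice 2. Alice has the fewest and is eliminated.
Round 4: Bob 6, Frank 3. Bob has a majority.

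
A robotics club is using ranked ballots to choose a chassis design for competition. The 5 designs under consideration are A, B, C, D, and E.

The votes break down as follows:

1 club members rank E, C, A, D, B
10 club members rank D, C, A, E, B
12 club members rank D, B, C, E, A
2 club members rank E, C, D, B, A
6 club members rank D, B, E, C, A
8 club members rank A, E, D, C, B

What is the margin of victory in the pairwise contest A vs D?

21

Ballots ranking A above D: 1+8 = 9.
Ballots ranking D above A: 10+12+2+6 = 30.
D wins 30–9, a margin of 21.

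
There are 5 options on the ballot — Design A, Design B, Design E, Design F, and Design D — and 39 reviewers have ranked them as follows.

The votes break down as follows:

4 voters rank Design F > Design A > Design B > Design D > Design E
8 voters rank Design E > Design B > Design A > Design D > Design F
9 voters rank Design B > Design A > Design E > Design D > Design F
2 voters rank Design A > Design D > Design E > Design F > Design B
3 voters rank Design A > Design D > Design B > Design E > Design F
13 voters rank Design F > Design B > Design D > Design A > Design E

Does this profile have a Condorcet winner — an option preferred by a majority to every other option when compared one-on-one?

Head-to-head results (39 voters total):
Design A vs Design B: Design B wins 30–9.
Design A vs Design E: Design A wins 31–8.
Design A vs Design F: Design A wins 22–17.
Design A vs Design D: Design A wins 26–13.
Design B vs Design E: Design B wins 29–10.
Design B vs Design F: Design B wins 20–19.
Design B vs Design D: Design B wins 34–5.
Design E vs Design F: Design E wins 22–17.
Design E vs Design D: Design D wins 22–17.
Design F vs Design D: Design D wins 22–17.
Design B beats each rival — Design A (30–9), Design E (29–10), Design F (20–19), Design D (34–5) — so Design B is the Condorcet winner.

Yes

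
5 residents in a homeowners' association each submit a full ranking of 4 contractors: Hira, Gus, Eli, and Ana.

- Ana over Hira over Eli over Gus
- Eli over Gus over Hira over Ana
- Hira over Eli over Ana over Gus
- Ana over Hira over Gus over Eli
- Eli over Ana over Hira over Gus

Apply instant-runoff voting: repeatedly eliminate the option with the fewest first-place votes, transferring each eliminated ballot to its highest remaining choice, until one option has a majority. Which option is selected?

Round 1: Eli 2, Ana 2, Hira 1, Gus 0. Gus has the fewest and is eliminated.
Round 2: Eli 2, Ana 2, Hira 1. Hira has the fewest and is eliminated.
Round 3: Eli 3, Ana 2. Eli has a majority.

Eli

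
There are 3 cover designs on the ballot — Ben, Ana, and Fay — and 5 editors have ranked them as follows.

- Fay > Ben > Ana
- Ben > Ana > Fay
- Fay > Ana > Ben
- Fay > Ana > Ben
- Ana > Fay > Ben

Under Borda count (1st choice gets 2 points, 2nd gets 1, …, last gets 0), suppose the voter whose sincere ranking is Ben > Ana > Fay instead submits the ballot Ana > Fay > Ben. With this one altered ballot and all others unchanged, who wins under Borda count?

Fay

Borda totals with the altered ballot: Ben 1, Ana 6, Fay 8.
The winner is unchanged: still Fay.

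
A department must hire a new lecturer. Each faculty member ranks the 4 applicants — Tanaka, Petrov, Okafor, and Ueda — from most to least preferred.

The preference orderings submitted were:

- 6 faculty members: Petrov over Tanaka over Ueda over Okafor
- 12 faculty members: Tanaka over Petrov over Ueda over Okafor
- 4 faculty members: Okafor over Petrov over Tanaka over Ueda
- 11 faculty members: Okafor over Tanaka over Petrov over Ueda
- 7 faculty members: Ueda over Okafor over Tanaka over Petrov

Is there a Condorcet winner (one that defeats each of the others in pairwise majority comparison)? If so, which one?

None — there is no Condorcet winner

Head-to-head results (40 voters total):
Tanaka vs Petrov: Tanaka wins 30–10.
Tanaka vs Okafor: Okafor wins 22–18.
Tanaka vs Ueda: Tanaka wins 33–7.
Petrov vs Okafor: Okafor wins 22–18.
Petrov vs Ueda: Petrov wins 33–7.
Okafor vs Ueda: Ueda wins 25–15.
No candidate beats all others: Tanaka beats Ueda beats Okafor beats Tanaka, a majority cycle.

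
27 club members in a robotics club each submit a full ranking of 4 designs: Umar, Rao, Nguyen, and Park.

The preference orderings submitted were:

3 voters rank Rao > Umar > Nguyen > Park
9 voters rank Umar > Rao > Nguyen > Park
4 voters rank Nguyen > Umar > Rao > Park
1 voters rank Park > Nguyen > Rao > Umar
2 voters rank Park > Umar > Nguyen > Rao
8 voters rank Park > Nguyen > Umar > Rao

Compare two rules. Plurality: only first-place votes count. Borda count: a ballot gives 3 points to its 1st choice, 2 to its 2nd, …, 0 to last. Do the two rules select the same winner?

No

Plurality first-place counts: Umar 9, Rao 3, Nguyen 4, Park 11 → Park.
Borda totals: Umar 53, Rao 32, Nguyen 44, Park 33 → Umar.
The two rules disagree: plurality picks Park, Borda picks Umar.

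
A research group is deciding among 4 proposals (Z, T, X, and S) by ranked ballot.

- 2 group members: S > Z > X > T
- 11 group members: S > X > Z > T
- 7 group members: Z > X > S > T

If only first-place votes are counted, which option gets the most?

S

First-place vote totals:
  Z: 7
  T: 0
  X: 0
  S: 13
S has the most first-place votes.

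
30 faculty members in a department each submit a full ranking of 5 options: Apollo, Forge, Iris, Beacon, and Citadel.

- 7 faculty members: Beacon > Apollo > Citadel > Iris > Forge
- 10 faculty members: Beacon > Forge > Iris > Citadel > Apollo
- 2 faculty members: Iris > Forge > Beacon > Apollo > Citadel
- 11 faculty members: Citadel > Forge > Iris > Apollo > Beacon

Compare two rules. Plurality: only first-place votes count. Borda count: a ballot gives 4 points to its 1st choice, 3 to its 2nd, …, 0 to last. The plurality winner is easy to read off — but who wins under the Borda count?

Beacon

Plurality first-place counts: Apollo 0, Forge 0, Iris 2, Beacon 17, Citadel 11 → Beacon.
Borda totals: Apollo 34, Forge 69, Iris 57, Beacon 72, Citadel 68 → Beacon.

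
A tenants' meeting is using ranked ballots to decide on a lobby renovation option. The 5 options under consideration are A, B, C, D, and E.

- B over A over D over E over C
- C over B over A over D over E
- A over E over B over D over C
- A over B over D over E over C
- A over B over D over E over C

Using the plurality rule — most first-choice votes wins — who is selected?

A

First-place vote totals:
  A: 3
  B: 1
  C: 1
  D: 0
  E: 0
A has the most first-place votes.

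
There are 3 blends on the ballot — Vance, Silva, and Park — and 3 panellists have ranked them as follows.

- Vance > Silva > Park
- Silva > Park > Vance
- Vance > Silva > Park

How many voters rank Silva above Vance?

Ballots ranking Silva above Vance: 1.
Ballots ranking Vance above Silva: 2.
So 1 of 3 voters prefer Silva to Vance.

1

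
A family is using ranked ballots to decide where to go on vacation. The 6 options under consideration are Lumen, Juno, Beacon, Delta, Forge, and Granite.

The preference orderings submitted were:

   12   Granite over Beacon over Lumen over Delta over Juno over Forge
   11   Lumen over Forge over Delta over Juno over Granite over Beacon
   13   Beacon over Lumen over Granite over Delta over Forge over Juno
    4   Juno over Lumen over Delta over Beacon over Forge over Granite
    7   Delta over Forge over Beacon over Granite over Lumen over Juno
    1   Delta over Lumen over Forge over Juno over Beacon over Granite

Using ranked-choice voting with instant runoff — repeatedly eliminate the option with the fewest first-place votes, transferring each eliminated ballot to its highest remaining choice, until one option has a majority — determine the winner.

Round 1: Beacon 13, Granite 12, Lumen 11, Delta 8, Juno 4, Forge 0. Forge has the fewest and is eliminated.
Round 2: Beacon 13, Granite 12, Lumen 11, Delta 8, Juno 4. Juno has the fewest and is eliminated.
Round 3: Lumen 15, Beacon 13, Granite 12, Delta 8. Delta has the fewest and is eliminated.
Round 4: Beacon 20, Lumen 16, Granite 12. Granite has the fewest and is eliminated.
Round 5: Beacon 32, Lumen 16. Beacon has a majority.

Beacon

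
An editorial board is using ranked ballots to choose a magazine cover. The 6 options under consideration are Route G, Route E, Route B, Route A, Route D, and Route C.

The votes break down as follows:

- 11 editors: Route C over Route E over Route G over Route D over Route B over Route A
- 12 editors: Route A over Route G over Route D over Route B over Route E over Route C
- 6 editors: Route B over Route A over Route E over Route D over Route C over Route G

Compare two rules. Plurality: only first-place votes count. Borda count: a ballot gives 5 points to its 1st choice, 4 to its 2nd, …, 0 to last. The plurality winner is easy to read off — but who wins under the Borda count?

Route A

Plurality first-place counts: Route G 0, Route E 0, Route B 6, Route A 12, Route D 0, Route C 11 → Route A.
Borda totals: Route G 81, Route E 74, Route B 65, Route A 84, Route D 70, Route C 61 → Route A.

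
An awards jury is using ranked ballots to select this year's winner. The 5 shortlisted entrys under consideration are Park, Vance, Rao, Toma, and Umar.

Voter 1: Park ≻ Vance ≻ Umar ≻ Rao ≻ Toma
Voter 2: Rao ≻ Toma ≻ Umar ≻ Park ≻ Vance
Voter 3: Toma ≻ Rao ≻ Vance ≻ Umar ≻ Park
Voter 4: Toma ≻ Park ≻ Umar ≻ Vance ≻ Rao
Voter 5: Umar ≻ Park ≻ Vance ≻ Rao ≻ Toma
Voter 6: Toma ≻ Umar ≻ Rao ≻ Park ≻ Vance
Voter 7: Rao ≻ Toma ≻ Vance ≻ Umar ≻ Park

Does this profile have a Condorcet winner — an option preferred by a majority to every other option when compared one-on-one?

No

Head-to-head results (7 voters total):
Park vs Vance: Park wins 5–2.
Park vs Rao: Rao wins 4–3.
Park vs Toma: Toma wins 5–2.
Park vs Umar: Umar wins 5–2.
Vance vs Rao: Rao wins 4–3.
Vance vs Toma: Toma wins 5–2.
Vance vs Umar: Umar wins 4–3.
Rao vs Toma: Rao wins 4–3.
Rao vs Umar: Umar wins 4–3.
Toma vs Umar: Toma wins 5–2.
No candidate beats all others: Rao beats Toma beats Umar beats Rao, a majority cycle.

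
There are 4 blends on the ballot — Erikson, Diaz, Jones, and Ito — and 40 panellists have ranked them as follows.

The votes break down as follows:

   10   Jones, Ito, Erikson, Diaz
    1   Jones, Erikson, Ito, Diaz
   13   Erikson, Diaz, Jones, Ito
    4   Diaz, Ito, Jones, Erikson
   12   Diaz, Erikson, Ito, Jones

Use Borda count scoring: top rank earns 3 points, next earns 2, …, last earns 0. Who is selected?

Erikson

Borda scores:
  Erikson: 10·1 + 2 + 13·3 + 4·0 + 12·2 = 75
  Diaz: 10·0 + 0 + 13·2 + 4·3 + 12·3 = 74
  Jones: 10·3 + 3 + 13·1 + 4·1 + 12·0 = 50
  Ito: 10·2 + 1 + 13·0 + 4·2 + 12·1 = 41
Erikson has the highest total.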